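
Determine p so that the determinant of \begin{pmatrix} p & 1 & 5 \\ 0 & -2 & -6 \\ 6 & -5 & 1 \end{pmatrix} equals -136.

5

Expanding along the column containing p, det(M) is linear in p: det(M) = (-32)·p + (24).
Set (-32)·p + (24) = -136  ⇒  (-32)·p = -160  ⇒  p = 5.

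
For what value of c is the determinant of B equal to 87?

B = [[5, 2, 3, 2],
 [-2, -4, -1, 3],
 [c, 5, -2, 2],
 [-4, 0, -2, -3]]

Expanding along the column containing c, det(B) is linear in c: det(B) = (-2)·c + (77).
Set (-2)·c + (77) = 87  ⇒  (-2)·c = 10  ⇒  c = -5.

-5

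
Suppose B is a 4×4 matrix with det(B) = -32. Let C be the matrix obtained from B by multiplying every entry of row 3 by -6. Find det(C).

Scaling one row by -6 multiplies the determinant by -6.
det(C) = (-6)·(-32) = 192

|C| = 192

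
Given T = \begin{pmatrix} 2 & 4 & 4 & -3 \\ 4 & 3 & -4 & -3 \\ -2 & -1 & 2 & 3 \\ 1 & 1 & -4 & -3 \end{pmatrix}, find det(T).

det(T) = -90

Expand along row 1:
  + (2) · M_11   where M_11 = det([3 -4 -3; -1 2 3; 1 -4 -3]) = 12
  − (4) · M_12   where M_12 = det([4 -4 -3; -2 2 3; 1 -4 -3]) = 18
  + (4) · M_13   where M_13 = det([4 3 -3; -2 -1 3; 1 1 -3]) = -6
  − (-3) · M_14   where M_14 = det([4 3 -4; -2 -1 2; 1 1 -4]) = -6
det = (+1)·(2)·(12) + (-1)·(4)·(18) + (+1)·(4)·(-6) + (-1)·(-3)·(-6) = -90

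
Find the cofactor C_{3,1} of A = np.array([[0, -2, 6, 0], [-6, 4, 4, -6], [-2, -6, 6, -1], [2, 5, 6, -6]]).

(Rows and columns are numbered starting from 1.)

Delete row 3 and column 1; the remaining 3×3 submatrix is [-2 6 0; 4 4 -6; 5 6 -6].
Its determinant is -60.
The cofactor carries sign (−1)^(3+1) = +1, so C_{3,1} = +(-60) = -60.

The cofactor is -60.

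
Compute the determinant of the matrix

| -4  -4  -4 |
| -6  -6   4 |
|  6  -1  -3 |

-280

Expand along column 1:
  + (-4) · |-6 4; -1 -3| = (-4)·(18 − (-4)) = -88
  − (-6) · |-4 -4; -1 -3| = −(-6)·(12 − 4) = 48
  + 6 · |-4 -4; -6 4| = 6·(-16 − 24) = -240
Sum: (-88) + (48) + (-240) = -280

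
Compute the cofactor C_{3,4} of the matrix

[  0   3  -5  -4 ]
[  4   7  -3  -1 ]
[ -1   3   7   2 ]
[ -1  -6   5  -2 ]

-34

Delete row 3 and column 4; the remaining 3×3 submatrix is [0 3 -5; 4 7 -3; -1 -6 5].
Its determinant is 34.
The cofactor carries sign (−1)^(3+4) = −1, so C_{3,4} = −(34) = -34.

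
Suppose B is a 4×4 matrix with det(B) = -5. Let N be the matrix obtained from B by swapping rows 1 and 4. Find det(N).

Swapping two rows multiplies the determinant by −1.
det(N) = (-1)·(-5) = 5

5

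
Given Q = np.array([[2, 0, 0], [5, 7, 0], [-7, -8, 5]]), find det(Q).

det(Q) = 70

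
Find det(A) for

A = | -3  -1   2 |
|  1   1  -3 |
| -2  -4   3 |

The determinant is 20.

Expand along row 1:
  + (-3) · |1 -3; -4 3| = (-3)·(3 − 12) = 27
  − (-1) · |1 -3; -2 3| = −(-1)·(3 − 6) = -3
  + 2 · |1 1; -2 -4| = 2·(-4 − (-2)) = -4
Sum: (27) + (-3) + (-4) = 20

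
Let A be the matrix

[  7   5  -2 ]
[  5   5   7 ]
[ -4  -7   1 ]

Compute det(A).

243

Expand along column 1:
  + 7 · |5 7; -7 1| = 7·(5 − (-49)) = 378
  − 5 · |5 -2; -7 1| = −5·(5 − 14) = 45
  + (-4) · |5 -2; 5 7| = (-4)·(35 − (-10)) = -180
Sum: (378) + (45) + (-180) = 243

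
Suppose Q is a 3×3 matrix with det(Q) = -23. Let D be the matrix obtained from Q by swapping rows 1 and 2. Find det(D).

Swapping two rows multiplies the determinant by −1.
det(D) = (-1)·(-23) = 23

23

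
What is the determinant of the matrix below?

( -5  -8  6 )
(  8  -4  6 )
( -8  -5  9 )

558

Expand along row 1:
  + (-5) · |-4 6; -5 9| = (-5)·(-36 − (-30)) = 30
  − (-8) · |8 6; -8 9| = −(-8)·(72 − (-48)) = 960
  + 6 · |8 -4; -8 -5| = 6·(-40 − 32) = -432
Sum: (30) + (960) + (-432) = 558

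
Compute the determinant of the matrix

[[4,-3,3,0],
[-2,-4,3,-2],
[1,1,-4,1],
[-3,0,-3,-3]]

-180

Expand along row 1 (it has 1 zero):
  + (4) · M_11   where M_11 = det([-4 3 -2; 1 -4 1; 0 -3 -3]) = -45
  − (-3) · M_12   where M_12 = det([-2 3 -2; 1 -4 1; -3 -3 -3]) = 0
  + (3) · M_13   where M_13 = det([-2 -4 -2; 1 1 1; -3 0 -3]) = 0
det = (+1)·(4)·(-45) + (-1)·(-3)·(0) + (+1)·(3)·(0) = -180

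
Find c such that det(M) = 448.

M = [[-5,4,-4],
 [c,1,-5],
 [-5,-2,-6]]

c = 9

Expanding along the row containing c, det(M) is linear in c: det(M) = (32)·c + (160).
Set (32)·c + (160) = 448  ⇒  (32)·c = 288  ⇒  c = 9.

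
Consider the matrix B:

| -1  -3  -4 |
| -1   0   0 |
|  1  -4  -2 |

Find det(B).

Expand along row 2:
  − (-1) · |-3 -4; -4 -2| = −(-1)·(6 − 16) = -10

-10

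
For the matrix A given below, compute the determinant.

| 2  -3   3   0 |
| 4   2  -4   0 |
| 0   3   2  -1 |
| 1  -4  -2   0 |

The determinant is -106.

Expand along column 4 (it has 3 zeros):
  − (-1) · M_34   where M_34 = det([2 -3 3; 4 2 -4; 1 -4 -2]) = -106
det = (-1)·(-1)·(-106) = -106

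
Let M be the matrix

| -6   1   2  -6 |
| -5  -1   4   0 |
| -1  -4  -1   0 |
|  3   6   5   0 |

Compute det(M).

Expand along column 4 (it has 3 zeros):
  − (-6) · M_14   where M_14 = det([-5 -1 4; -1 -4 -1; 3 6 5]) = 92
det = (-1)·(-6)·(92) = 552

552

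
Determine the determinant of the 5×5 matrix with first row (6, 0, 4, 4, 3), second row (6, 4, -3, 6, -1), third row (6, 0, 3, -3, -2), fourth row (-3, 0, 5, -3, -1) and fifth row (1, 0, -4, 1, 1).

The determinant is 1276.

Expand along column 2 (it has 4 zeros):
  + (4) · M_22   where M_22 = det([6 4 4 3; 6 3 -3 -2; -3 5 -3 -1; 1 -4 1 1]) = 319
det = (+1)·(4)·(319) = 1276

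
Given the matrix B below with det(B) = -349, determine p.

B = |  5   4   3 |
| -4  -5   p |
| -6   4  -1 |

Expanding along the column containing p, det(B) is linear in p: det(B) = (-44)·p + (-129).
Set (-44)·p + (-129) = -349  ⇒  (-44)·p = -220  ⇒  p = 5.

5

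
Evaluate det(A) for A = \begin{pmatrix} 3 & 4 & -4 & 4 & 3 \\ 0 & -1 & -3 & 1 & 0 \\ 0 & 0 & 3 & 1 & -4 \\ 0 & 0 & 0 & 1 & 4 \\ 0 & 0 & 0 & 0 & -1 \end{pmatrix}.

9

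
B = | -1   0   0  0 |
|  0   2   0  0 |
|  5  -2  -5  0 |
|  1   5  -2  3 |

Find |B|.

|B| = 30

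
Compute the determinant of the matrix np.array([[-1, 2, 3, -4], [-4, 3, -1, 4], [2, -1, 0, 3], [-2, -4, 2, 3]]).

Expand along row 3 (it has 1 zero):
  + (2) · M_31   where M_31 = det([2 3 -4; 3 -1 4; -4 2 3]) = -105
  − (-1) · M_32   where M_32 = det([-1 3 -4; -4 -1 4; -2 2 3]) = 63
  − (3) · M_34   where M_34 = det([-1 2 3; -4 3 -1; -2 -4 2]) = 84
det = (+1)·(2)·(-105) + (-1)·(-1)·(63) + (-1)·(3)·(84) = -399

-399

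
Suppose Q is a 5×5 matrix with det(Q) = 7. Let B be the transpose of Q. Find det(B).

|B| = 7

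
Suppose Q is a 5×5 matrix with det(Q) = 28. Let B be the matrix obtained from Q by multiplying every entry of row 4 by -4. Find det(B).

Scaling one row by -4 multiplies the determinant by -4.
det(B) = (-4)·(28) = -112

-112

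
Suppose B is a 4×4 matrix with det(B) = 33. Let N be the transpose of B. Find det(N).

det(Bᵀ) = det(B).
det(N) = (1)·(33) = 33

det(N) = 33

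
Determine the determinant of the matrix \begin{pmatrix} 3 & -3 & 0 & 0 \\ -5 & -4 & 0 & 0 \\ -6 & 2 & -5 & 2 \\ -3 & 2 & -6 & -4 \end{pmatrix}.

-864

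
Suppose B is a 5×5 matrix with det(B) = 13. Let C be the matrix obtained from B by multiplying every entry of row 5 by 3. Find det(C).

Scaling one row by 3 multiplies the determinant by 3.
det(C) = (3)·(13) = 39

det(C) = 39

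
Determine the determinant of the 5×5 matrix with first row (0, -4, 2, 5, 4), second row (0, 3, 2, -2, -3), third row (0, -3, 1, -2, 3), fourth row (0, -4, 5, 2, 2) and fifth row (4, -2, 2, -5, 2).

Expand along column 1 (it has 4 zeros):
  + (4) · M_51   where M_51 = det([-4 2 5 4; 3 2 -2 -3; -3 1 -2 3; -4 5 2 2]) = -154
det = (+1)·(4)·(-154) = -616

The determinant is -616.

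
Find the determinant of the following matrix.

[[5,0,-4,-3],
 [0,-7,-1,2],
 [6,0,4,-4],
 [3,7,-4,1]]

Expand along column 2 (it has 2 zeros):
  + (-7) · M_22   where M_22 = det([5 -4 -3; 6 4 -4; 3 -4 1]) = 120
  + (7) · M_42   where M_42 = det([5 -4 -3; 0 -1 2; 6 4 -4]) = -86
det = (+1)·(-7)·(120) + (+1)·(7)·(-86) = -1442

-1442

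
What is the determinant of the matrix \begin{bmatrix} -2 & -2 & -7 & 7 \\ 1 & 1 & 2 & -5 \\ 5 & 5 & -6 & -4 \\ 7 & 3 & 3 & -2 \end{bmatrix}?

Expand along row 1:
  + (-2) · M_11   where M_11 = det([1 2 -5; 5 -6 -4; 3 3 -2]) = -145
  − (-2) · M_12   where M_12 = det([1 2 -5; 5 -6 -4; 7 3 -2]) = -297
  + (-7) · M_13   where M_13 = det([1 1 -5; 5 5 -4; 7 3 -2]) = 84
  − (7) · M_14   where M_14 = det([1 1 2; 5 5 -6; 7 3 3]) = -64
det = (+1)·(-2)·(-145) + (-1)·(-2)·(-297) + (+1)·(-7)·(84) + (-1)·(7)·(-64) = -444

The determinant is -444.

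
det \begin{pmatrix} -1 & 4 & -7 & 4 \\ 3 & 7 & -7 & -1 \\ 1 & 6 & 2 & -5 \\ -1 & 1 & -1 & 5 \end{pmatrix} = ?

Expand along row 1:
  + (-1) · M_11   where M_11 = det([7 -7 -1; 6 2 -5; 1 -1 5]) = 288
  − (4) · M_12   where M_12 = det([3 -7 -1; 1 2 -5; -1 -1 5]) = 14
  + (-7) · M_13   where M_13 = det([3 7 -1; 1 6 -5; -1 1 5]) = 98
  − (4) · M_14   where M_14 = det([3 7 -7; 1 6 2; -1 1 -1]) = -80
det = (+1)·(-1)·(288) + (-1)·(4)·(14) + (+1)·(-7)·(98) + (-1)·(4)·(-80) = -710

-710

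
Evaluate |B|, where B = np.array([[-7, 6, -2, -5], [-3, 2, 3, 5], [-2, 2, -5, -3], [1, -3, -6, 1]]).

Expand along row 1:
  + (-7) · M_11   where M_11 = det([2 3 5; 2 -5 -3; -3 -6 1]) = -160
  − (6) · M_12   where M_12 = det([-3 3 5; -2 -5 -3; 1 -6 1]) = 151
  + (-2) · M_13   where M_13 = det([-3 2 5; -2 2 -3; 1 -3 1]) = 39
  − (-5) · M_14   where M_14 = det([-3 2 3; -2 2 -5; 1 -3 -6]) = 59
det = (+1)·(-7)·(-160) + (-1)·(6)·(151) + (+1)·(-2)·(39) + (-1)·(-5)·(59) = 431

431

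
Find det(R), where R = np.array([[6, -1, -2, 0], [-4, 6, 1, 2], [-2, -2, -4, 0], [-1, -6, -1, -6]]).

|R| = 616

Expand along column 4 (it has 2 zeros):
  + (2) · M_24   where M_24 = det([6 -1 -2; -2 -2 -4; -1 -6 -1]) = -154
  + (-6) · M_44   where M_44 = det([6 -1 -2; -4 6 1; -2 -2 -4]) = -154
det = (+1)·(2)·(-154) + (+1)·(-6)·(-154) = 616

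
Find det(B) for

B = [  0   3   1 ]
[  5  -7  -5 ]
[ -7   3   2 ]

41

Expand along column 1:
  − 5 · |3 1; 3 2| = −5·(6 − 3) = -15
  + (-7) · |3 1; -7 -5| = (-7)·(-15 − (-7)) = 56
Sum: (-15) + (56) = 41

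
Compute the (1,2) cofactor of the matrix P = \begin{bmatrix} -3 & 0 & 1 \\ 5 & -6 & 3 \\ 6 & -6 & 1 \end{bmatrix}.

The cofactor is 13.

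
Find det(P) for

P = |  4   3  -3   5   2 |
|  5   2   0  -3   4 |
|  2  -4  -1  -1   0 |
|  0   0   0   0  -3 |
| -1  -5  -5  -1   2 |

det(P) = -2595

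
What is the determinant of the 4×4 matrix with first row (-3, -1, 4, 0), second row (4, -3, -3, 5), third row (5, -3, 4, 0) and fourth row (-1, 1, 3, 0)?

330

Expand along column 4 (it has 3 zeros):
  + (5) · M_24   where M_24 = det([-3 -1 4; 5 -3 4; -1 1 3]) = 66
det = (+1)·(5)·(66) = 330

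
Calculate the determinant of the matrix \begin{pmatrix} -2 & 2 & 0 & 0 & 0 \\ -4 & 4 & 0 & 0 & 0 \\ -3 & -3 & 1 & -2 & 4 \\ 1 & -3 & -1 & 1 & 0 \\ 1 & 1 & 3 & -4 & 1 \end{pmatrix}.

0

The matrix is block lower-triangular with a 2×2 block and a 3×3 block on the diagonal, so its determinant equals the product of the determinants of the diagonal blocks.
det of the 2×2 block = 0
det of the 3×3 block = 3
det = (0)·(3) = 0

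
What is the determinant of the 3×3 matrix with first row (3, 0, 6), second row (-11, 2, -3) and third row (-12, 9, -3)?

Expand along row 1:
  + 3 · |2 -3; 9 -3| = 3·(-6 − (-27)) = 63
  + 6 · |-11 2; -12 9| = 6·(-99 − (-24)) = -450
Sum: (63) + (-450) = -387

-387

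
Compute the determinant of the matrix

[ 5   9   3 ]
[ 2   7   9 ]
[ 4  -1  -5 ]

The determinant is 194.

Expand along column 1:
  + 5 · |7 9; -1 -5| = 5·(-35 − (-9)) = -130
  − 2 · |9 3; -1 -5| = −2·(-45 − (-3)) = 84
  + 4 · |9 3; 7 9| = 4·(81 − 21) = 240
Sum: (-130) + (84) + (240) = 194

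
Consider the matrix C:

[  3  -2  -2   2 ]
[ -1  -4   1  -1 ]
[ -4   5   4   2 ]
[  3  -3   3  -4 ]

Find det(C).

det(C) = 435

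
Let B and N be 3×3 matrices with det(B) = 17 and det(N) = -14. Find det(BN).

The determinant is -238.

det(BN) = det(B)·det(N) = (17)·(-14) = -238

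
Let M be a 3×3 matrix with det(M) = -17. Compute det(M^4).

det(M^4) = (det M)^4 = (-17)^4 = 83521

83521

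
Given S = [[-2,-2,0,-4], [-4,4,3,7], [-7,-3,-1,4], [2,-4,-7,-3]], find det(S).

-628

Expand along row 1 (it has 1 zero):
  + (-2) · M_11   where M_11 = det([4 3 7; -3 -1 4; -4 -7 -3]) = 168
  − (-2) · M_12   where M_12 = det([-4 3 7; -7 -1 4; 2 -7 -3]) = 194
  − (-4) · M_14   where M_14 = det([-4 4 3; -7 -3 -1; 2 -4 -7]) = -170
det = (+1)·(-2)·(168) + (-1)·(-2)·(194) + (-1)·(-4)·(-170) = -628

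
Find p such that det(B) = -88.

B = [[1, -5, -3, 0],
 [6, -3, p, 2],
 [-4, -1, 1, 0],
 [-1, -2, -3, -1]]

Expanding along the row containing p, det(B) is linear in p: det(B) = (-21)·p + (17).
Set (-21)·p + (17) = -88  ⇒  (-21)·p = -105  ⇒  p = 5.

5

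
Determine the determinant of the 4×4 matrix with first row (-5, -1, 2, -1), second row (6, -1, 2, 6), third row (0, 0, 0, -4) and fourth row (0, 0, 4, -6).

The matrix is block upper-triangular with a 2×2 block and a 2×2 block on the diagonal, so its determinant equals the product of the determinants of the diagonal blocks.
det of the 2×2 block = 11
det of the 2×2 block = 16
det = (11)·(16) = 176

The determinant is 176.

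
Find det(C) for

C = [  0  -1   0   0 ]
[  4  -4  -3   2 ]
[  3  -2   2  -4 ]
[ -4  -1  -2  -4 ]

The determinant is -144.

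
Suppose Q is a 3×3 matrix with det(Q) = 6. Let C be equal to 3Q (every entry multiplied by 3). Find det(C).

For a 3×3 matrix, det(3Q) = 3^3·det(Q) = 27·det(Q).
det(C) = (27)·(6) = 162

162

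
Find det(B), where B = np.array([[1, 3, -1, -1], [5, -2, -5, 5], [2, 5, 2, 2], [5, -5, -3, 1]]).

Expand along row 1:
  + (1) · M_11   where M_11 = det([-2 -5 5; 5 2 2; -5 -3 1]) = 34
  − (3) · M_12   where M_12 = det([5 -5 5; 2 2 2; 5 -3 1]) = -80
  + (-1) · M_13   where M_13 = det([5 -2 5; 2 5 2; 5 -5 1]) = -116
  − (-1) · M_14   where M_14 = det([5 -2 -5; 2 5 2; 5 -5 -3]) = 118
det = (+1)·(1)·(34) + (-1)·(3)·(-80) + (+1)·(-1)·(-116) + (-1)·(-1)·(118) = 508

|B| = 508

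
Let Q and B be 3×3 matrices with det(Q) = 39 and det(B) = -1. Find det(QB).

det(QB) = det(Q)·det(B) = (39)·(-1) = -39

-39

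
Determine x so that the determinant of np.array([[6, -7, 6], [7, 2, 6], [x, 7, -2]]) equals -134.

x = 1

Expanding along the row containing x, det(M) is linear in x: det(M) = (-54)·x + (-80).
Set (-54)·x + (-80) = -134  ⇒  (-54)·x = -54  ⇒  x = 1.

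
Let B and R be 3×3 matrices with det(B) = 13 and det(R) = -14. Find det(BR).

-182

det(BR) = det(B)·det(R) = (13)·(-14) = -182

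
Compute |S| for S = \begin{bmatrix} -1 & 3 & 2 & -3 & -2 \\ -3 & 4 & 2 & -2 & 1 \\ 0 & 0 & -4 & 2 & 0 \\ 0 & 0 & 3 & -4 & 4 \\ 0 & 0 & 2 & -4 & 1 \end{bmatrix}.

S is block upper-triangular with a 2×2 block and a 3×3 block on the diagonal, so its determinant equals the product of the determinants of the diagonal blocks.
det of the 2×2 block = 5
det of the 3×3 block = -38
det = (5)·(-38) = -190

The determinant is -190.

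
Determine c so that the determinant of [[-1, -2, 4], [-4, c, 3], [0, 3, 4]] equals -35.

-9

Expanding along the row containing c, det(A) is linear in c: det(A) = (-4)·c + (-71).
Set (-4)·c + (-71) = -35  ⇒  (-4)·c = 36  ⇒  c = -9.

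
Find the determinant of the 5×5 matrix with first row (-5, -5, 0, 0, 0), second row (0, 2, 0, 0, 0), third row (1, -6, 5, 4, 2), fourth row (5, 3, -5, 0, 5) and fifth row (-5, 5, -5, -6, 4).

The determinant is -1900.

The matrix is block lower-triangular with a 2×2 block and a 3×3 block on the diagonal, so its determinant equals the product of the determinants of the diagonal blocks.
det of the 2×2 block = -10
det of the 3×3 block = 190
det = (-10)·(190) = -1900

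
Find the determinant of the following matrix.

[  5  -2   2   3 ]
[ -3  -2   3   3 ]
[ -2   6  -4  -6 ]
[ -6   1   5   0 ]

Expand along row 4 (it has 1 zero):
  − (-6) · M_41   where M_41 = det([-2 2 3; -2 3 3; 6 -4 -6]) = -6
  + (1) · M_42   where M_42 = det([5 2 3; -3 3 3; -2 -4 -6]) = -24
  − (5) · M_43   where M_43 = det([5 -2 3; -3 -2 3; -2 6 -6]) = -48
det = (-1)·(-6)·(-6) + (+1)·(1)·(-24) + (-1)·(5)·(-48) = 180

180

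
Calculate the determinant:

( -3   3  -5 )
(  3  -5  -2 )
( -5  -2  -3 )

Expand along column 1:
  + (-3) · |-5 -2; -2 -3| = (-3)·(15 − 4) = -33
  − 3 · |3 -5; -2 -3| = −3·(-9 − 10) = 57
  + (-5) · |3 -5; -5 -2| = (-5)·(-6 − 25) = 155
Sum: (-33) + (57) + (155) = 179

179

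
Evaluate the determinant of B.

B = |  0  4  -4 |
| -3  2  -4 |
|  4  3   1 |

Expand along row 1:
  − 4 · |-3 -4; 4 1| = −4·(-3 − (-16)) = -52
  + (-4) · |-3 2; 4 3| = (-4)·(-9 − 8) = 68
Sum: (-52) + (68) = 16

The determinant is 16.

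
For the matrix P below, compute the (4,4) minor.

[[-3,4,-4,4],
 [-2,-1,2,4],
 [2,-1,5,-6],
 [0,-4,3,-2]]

Delete row 4 and column 4; the remaining 3×3 submatrix is [-3 4 -4; -2 -1 2; 2 -1 5].
Its determinant is 49.

49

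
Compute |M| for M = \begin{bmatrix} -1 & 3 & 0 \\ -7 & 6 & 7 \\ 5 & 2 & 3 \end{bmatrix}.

|M| = 164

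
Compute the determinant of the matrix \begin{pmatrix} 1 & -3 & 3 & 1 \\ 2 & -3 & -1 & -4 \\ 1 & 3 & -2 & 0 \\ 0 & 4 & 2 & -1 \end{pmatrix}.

The determinant is -185.

Expand along row 3 (it has 1 zero):
  + (1) · M_31   where M_31 = det([-3 3 1; -3 -1 -4; 4 2 -1]) = -86
  − (3) · M_32   where M_32 = det([1 3 1; 2 -1 -4; 0 2 -1]) = 19
  + (-2) · M_33   where M_33 = det([1 -3 1; 2 -3 -4; 0 4 -1]) = 21
det = (+1)·(1)·(-86) + (-1)·(3)·(19) + (+1)·(-2)·(21) = -185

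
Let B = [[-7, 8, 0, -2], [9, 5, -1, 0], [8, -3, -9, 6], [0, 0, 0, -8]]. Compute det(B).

-7360

Expand along row 4 (it has 3 zeros):
  + (-8) · M_44   where M_44 = det([-7 8 0; 9 5 -1; 8 -3 -9]) = 920
det = (+1)·(-8)·(920) = -7360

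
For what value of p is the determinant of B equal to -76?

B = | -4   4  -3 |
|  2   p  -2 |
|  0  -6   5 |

Expanding along the row containing p, det(B) is linear in p: det(B) = (-20)·p + (44).
Set (-20)·p + (44) = -76  ⇒  (-20)·p = -120  ⇒  p = 6.

6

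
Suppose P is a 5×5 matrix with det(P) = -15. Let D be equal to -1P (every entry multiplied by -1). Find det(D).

For a 5×5 matrix, det(-1P) = (-1)^5·det(P) = -1·det(P).
det(D) = (-1)·(-15) = 15

15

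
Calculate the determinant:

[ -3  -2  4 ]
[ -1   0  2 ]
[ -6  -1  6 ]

The determinant is 10.

Expand along column 2:
  − (-2) · |-1 2; -6 6| = −(-2)·(-6 − (-12)) = 12
  − (-1) · |-3 4; -1 2| = −(-1)·(-6 − (-4)) = -2
Sum: (12) + (-2) = 10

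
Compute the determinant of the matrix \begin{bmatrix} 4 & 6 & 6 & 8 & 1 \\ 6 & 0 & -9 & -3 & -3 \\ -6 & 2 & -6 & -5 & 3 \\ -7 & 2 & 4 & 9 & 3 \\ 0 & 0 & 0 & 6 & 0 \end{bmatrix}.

Expand along row 5 (it has 4 zeros):
  − (6) · M_54   where M_54 = det([4 6 6 1; 6 0 -9 -3; -6 2 -6 3; -7 2 4 3]) = -648
det = (-1)·(6)·(-648) = 3888

3888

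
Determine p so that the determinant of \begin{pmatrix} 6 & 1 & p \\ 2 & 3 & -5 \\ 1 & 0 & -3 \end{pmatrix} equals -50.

p = -1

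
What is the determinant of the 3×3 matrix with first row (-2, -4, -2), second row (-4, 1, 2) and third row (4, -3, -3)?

-6

Expand along row 1:
  + (-2) · |1 2; -3 -3| = (-2)·(-3 − (-6)) = -6
  − (-4) · |-4 2; 4 -3| = −(-4)·(12 − 8) = 16
  + (-2) · |-4 1; 4 -3| = (-2)·(12 − 4) = -16
Sum: (-6) + (16) + (-16) = -6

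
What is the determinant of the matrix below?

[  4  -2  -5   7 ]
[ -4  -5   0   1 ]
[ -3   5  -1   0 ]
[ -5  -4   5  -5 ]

132

Expand along row 2 (it has 1 zero):
  − (-4) · M_21   where M_21 = det([-2 -5 7; 5 -1 0; -4 5 -5]) = 12
  + (-5) · M_22   where M_22 = det([4 -5 7; -3 -1 0; -5 5 -5]) = -45
  + (1) · M_24   where M_24 = det([4 -2 -5; -3 5 -1; -5 -4 5]) = -141
det = (-1)·(-4)·(12) + (+1)·(-5)·(-45) + (+1)·(1)·(-141) = 132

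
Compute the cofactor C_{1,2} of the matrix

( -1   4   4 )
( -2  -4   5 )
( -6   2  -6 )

The cofactor is -42.

Delete row 1 and column 2; the remaining 2×2 submatrix is [-2 5; -6 -6].
Its determinant is (-2)·(-6) − 5·(-6) = 42.
The cofactor carries sign (−1)^(1+2) = −1, so C_{1,2} = −(42) = -42.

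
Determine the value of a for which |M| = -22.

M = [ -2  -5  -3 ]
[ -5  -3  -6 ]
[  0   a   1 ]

Expanding along the row containing a, det(M) is linear in a: det(M) = (3)·a + (-19).
Set (3)·a + (-19) = -22  ⇒  (3)·a = -3  ⇒  a = -1.

a = -1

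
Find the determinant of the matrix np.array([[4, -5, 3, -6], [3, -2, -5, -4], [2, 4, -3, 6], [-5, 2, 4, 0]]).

-494

Expand along row 4 (it has 1 zero):
  − (-5) · M_41   where M_41 = det([-5 3 -6; -2 -5 -4; 4 -3 6]) = 42
  + (2) · M_42   where M_42 = det([4 3 -6; 3 -5 -4; 2 -3 6]) = -252
  − (4) · M_43   where M_43 = det([4 -5 -6; 3 -2 -4; 2 4 6]) = 50
det = (-1)·(-5)·(42) + (+1)·(2)·(-252) + (-1)·(4)·(50) = -494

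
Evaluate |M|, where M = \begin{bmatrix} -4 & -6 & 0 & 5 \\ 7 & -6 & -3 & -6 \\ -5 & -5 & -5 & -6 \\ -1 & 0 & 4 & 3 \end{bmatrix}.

det(M) = 2191

Expand along row 1 (it has 1 zero):
  + (-4) · M_11   where M_11 = det([-6 -3 -6; -5 -5 -6; 0 4 3]) = 21
  − (-6) · M_12   where M_12 = det([7 -3 -6; -5 -5 -6; -1 4 3]) = 150
  − (5) · M_14   where M_14 = det([7 -6 -3; -5 -5 -5; -1 0 4]) = -275
det = (+1)·(-4)·(21) + (-1)·(-6)·(150) + (-1)·(5)·(-275) = 2191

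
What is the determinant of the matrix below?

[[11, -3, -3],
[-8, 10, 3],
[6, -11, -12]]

-807

Expand along column 1:
  + 11 · |10 3; -11 -12| = 11·(-120 − (-33)) = -957
  − (-8) · |-3 -3; -11 -12| = −(-8)·(36 − 33) = 24
  + 6 · |-3 -3; 10 3| = 6·(-9 − (-30)) = 126
Sum: (-957) + (24) + (126) = -807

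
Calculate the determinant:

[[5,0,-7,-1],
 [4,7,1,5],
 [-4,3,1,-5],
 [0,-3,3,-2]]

1564

Expand along row 1 (it has 1 zero):
  + (5) · M_11   where M_11 = det([7 1 5; 3 1 -5; -3 3 -2]) = 172
  + (-7) · M_13   where M_13 = det([4 7 5; -4 3 -5; 0 -3 -2]) = -80
  − (-1) · M_14   where M_14 = det([4 7 1; -4 3 1; 0 -3 3]) = 144
det = (+1)·(5)·(172) + (+1)·(-7)·(-80) + (-1)·(-1)·(144) = 1564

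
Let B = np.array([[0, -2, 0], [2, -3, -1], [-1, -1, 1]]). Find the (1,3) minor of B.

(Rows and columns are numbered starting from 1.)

Delete row 1 and column 3; the remaining 2×2 submatrix is [2 -3; -1 -1].
Its determinant is 2·(-1) − (-3)·(-1) = -5.

The minor is -5.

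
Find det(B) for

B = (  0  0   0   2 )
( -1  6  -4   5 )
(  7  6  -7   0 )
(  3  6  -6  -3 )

Expand along row 1 (it has 3 zeros):
  − (2) · M_14   where M_14 = det([-1 6 -4; 7 6 -7; 3 6 -6]) = 24
det = (-1)·(2)·(24) = -48

-48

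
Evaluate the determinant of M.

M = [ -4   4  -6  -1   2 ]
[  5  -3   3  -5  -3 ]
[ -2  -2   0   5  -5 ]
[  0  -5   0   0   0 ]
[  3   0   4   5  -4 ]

|M| = -2525

Expand along row 4 (it has 4 zeros):
  + (-5) · M_42   where M_42 = det([-4 -6 -1 2; 5 3 -5 -3; -2 0 5 -5; 3 4 5 -4]) = 505
det = (+1)·(-5)·(505) = -2525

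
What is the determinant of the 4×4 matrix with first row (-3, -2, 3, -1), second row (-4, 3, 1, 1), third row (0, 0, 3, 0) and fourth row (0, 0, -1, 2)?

-102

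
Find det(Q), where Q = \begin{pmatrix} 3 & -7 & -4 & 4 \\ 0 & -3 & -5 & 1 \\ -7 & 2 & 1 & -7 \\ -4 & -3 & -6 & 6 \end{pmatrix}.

|Q| = -1214

Expand along row 2 (it has 1 zero):
  + (-3) · M_22   where M_22 = det([3 -4 4; -7 1 -7; -4 -6 6]) = -204
  − (-5) · M_23   where M_23 = det([3 -7 4; -7 2 -7; -4 -3 6]) = -401
  + (1) · M_24   where M_24 = det([3 -7 -4; -7 2 1; -4 -3 -6]) = 179
det = (+1)·(-3)·(-204) + (-1)·(-5)·(-401) + (+1)·(1)·(179) = -1214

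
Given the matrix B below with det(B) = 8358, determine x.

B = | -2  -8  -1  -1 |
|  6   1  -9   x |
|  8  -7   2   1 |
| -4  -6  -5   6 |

x = -7

Expanding along the column containing x, det(B) is linear in x: det(B) = (-274)·x + (6440).
Set (-274)·x + (6440) = 8358  ⇒  (-274)·x = 1918  ⇒  x = -7.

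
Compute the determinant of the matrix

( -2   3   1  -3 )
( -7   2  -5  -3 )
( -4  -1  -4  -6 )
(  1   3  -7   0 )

-1113

Expand along row 4 (it has 1 zero):
  − (1) · M_41   where M_41 = det([3 1 -3; 2 -5 -3; -1 -4 -6]) = 108
  + (3) · M_42   where M_42 = det([-2 1 -3; -7 -5 -3; -4 -4 -6]) = -90
  − (-7) · M_43   where M_43 = det([-2 3 -3; -7 2 -3; -4 -1 -6]) = -105
det = (-1)·(1)·(108) + (+1)·(3)·(-90) + (-1)·(-7)·(-105) = -1113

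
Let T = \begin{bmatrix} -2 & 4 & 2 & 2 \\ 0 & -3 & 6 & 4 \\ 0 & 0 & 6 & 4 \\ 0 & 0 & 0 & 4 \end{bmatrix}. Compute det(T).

The determinant is 144.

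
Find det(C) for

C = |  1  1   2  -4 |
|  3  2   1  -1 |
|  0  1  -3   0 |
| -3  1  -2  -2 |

The determinant is 64.

Expand along row 3 (it has 2 zeros):
  − (1) · M_32   where M_32 = det([1 2 -4; 3 1 -1; -3 -2 -2]) = 26
  + (-3) · M_33   where M_33 = det([1 1 -4; 3 2 -1; -3 1 -2]) = -30
det = (-1)·(1)·(26) + (+1)·(-3)·(-30) = 64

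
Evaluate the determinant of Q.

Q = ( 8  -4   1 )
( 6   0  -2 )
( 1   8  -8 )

|Q| = -8

Expand along column 2:
  − (-4) · |6 -2; 1 -8| = −(-4)·(-48 − (-2)) = -184
  − 8 · |8 1; 6 -2| = −8·(-16 − 6) = 176
Sum: (-184) + (176) = -8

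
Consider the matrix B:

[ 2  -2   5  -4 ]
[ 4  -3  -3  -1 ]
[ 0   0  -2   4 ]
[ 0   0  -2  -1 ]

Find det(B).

det(B) = 20

B is block upper-triangular with a 2×2 block and a 2×2 block on the diagonal, so its determinant equals the product of the determinants of the diagonal blocks.
det of the 2×2 block = 2
det of the 2×2 block = 10
det = (2)·(10) = 20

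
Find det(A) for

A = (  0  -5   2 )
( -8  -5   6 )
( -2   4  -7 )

256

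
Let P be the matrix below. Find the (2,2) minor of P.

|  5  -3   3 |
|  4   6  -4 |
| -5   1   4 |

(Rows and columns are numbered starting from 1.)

The minor is 35.

Delete row 2 and column 2; the remaining 2×2 submatrix is [5 3; -5 4].
Its determinant is 5·4 − 3·(-5) = 35.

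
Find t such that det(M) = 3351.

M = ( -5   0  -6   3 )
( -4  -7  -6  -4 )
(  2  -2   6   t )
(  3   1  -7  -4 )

7

Expanding along the column containing t, det(M) is linear in t: det(M) = (377)·t + (712).
Set (377)·t + (712) = 3351  ⇒  (377)·t = 2639  ⇒  t = 7.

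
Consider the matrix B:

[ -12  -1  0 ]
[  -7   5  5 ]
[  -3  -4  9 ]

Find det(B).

-828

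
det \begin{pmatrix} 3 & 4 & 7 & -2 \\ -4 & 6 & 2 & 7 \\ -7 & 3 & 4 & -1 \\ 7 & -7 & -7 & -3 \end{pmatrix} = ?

Expand along row 1:
  + (3) · M_11   where M_11 = det([6 2 7; 3 4 -1; -7 -7 -3]) = -33
  − (4) · M_12   where M_12 = det([-4 2 7; -7 4 -1; 7 -7 -3]) = 167
  + (7) · M_13   where M_13 = det([-4 6 7; -7 3 -1; 7 -7 -3]) = 92
  − (-2) · M_14   where M_14 = det([-4 6 2; -7 3 4; 7 -7 -7]) = -98
det = (+1)·(3)·(-33) + (-1)·(4)·(167) + (+1)·(7)·(92) + (-1)·(-2)·(-98) = -319

The determinant is -319.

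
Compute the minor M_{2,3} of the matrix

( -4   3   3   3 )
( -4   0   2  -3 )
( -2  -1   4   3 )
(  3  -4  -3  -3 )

-18

Delete row 2 and column 3; the remaining 3×3 submatrix is [-4 3 3; -2 -1 3; 3 -4 -3].
Its determinant is -18.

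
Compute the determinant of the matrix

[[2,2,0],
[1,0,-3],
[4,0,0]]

Expand along row 3:
  + 4 · |2 0; 0 -3| = 4·(-6 − 0) = -24

-24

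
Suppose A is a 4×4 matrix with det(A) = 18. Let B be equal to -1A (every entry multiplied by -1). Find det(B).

18

For a 4×4 matrix, det(-1A) = (-1)^4·det(A) = 1·det(A).
det(B) = (1)·(18) = 18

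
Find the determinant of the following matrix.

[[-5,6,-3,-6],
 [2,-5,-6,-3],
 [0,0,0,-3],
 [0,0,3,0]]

117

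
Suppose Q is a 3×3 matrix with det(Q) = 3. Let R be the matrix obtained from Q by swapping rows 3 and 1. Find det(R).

-3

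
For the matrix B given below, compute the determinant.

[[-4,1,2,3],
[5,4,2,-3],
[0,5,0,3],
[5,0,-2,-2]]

The determinant is 114.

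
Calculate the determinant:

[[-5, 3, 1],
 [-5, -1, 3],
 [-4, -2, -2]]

Expand along column 1:
  + (-5) · |-1 3; -2 -2| = (-5)·(2 − (-6)) = -40
  − (-5) · |3 1; -2 -2| = −(-5)·(-6 − (-2)) = -20
  + (-4) · |3 1; -1 3| = (-4)·(9 − (-1)) = -40
Sum: (-40) + (-20) + (-40) = -100

-100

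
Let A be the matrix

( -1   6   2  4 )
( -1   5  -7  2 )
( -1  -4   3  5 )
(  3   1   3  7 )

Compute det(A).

Expand along row 1:
  + (-1) · M_11   where M_11 = det([5 -7 2; -4 3 5; 1 3 7]) = -231
  − (6) · M_12   where M_12 = det([-1 -7 2; -1 3 5; 3 3 7]) = -184
  + (2) · M_13   where M_13 = det([-1 5 2; -1 -4 5; 3 1 7]) = 165
  − (4) · M_14   where M_14 = det([-1 5 -7; -1 -4 3; 3 1 3]) = -2
det = (+1)·(-1)·(-231) + (-1)·(6)·(-184) + (+1)·(2)·(165) + (-1)·(4)·(-2) = 1673

|A| = 1673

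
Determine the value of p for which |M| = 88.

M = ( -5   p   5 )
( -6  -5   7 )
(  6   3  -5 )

Expanding along the row containing p, det(M) is linear in p: det(M) = (12)·p + (40).
Set (12)·p + (40) = 88  ⇒  (12)·p = 48  ⇒  p = 4.

p = 4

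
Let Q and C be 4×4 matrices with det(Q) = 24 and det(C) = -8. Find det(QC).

|QC| = -192

det(QC) = det(Q)·det(C) = (24)·(-8) = -192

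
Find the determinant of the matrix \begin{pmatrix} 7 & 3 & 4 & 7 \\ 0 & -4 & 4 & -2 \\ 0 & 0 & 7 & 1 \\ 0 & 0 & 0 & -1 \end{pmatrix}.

The matrix is upper triangular, so the determinant is the product of the diagonal entries:
det = (7) · (-4) · (7) · (-1) = 196

196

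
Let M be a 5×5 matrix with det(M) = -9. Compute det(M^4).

6561

det(M^4) = (det M)^4 = (-9)^4 = 6561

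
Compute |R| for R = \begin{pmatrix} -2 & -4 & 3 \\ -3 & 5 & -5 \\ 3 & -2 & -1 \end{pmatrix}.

|R| = 75

Expand along row 1:
  + (-2) · |5 -5; -2 -1| = (-2)·(-5 − 10) = 30
  − (-4) · |-3 -5; 3 -1| = −(-4)·(3 − (-15)) = 72
  + 3 · |-3 5; 3 -2| = 3·(6 − 15) = -27
Sum: (30) + (72) + (-27) = 75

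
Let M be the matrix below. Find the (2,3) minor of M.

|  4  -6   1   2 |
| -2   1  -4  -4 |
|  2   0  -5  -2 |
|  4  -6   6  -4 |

Delete row 2 and column 3; the remaining 3×3 submatrix is [4 -6 2; 2 0 -2; 4 -6 -4].
Its determinant is -72.

The minor is -72.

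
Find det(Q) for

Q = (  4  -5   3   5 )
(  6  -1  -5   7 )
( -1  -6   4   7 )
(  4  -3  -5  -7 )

det(Q) = 2816

Expand along row 1:
  + (4) · M_11   where M_11 = det([-1 -5 7; -6 4 7; -3 -5 -7]) = 602
  − (-5) · M_12   where M_12 = det([6 -5 7; -1 4 7; 4 -5 -7]) = -140
  + (3) · M_13   where M_13 = det([6 -1 7; -1 -6 7; 4 -3 -7]) = 546
  − (5) · M_14   where M_14 = det([6 -1 -5; -1 -6 4; 4 -3 -5]) = 106
det = (+1)·(4)·(602) + (-1)·(-5)·(-140) + (+1)·(3)·(546) + (-1)·(5)·(106) = 2816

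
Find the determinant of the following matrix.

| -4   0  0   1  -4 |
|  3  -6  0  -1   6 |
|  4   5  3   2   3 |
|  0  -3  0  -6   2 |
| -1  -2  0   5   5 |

Expand along column 3 (it has 4 zeros):
  + (3) · M_33   where M_33 = det([-4 0 1 -4; 3 -6 -1 6; 0 -3 -6 2; -1 -2 5 5]) = -763
det = (+1)·(3)·(-763) = -2289

-2289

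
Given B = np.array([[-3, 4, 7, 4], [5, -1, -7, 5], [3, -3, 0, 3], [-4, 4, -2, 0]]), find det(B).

-588

Expand along row 3 (it has 1 zero):
  + (3) · M_31   where M_31 = det([4 7 4; -1 -7 5; 4 -2 0]) = 300
  − (-3) · M_32   where M_32 = det([-3 7 4; 5 -7 5; -4 -2 0]) = -322
  − (3) · M_34   where M_34 = det([-3 4 7; 5 -1 -7; -4 4 -2]) = 174
det = (+1)·(3)·(300) + (-1)·(-3)·(-322) + (-1)·(3)·(174) = -588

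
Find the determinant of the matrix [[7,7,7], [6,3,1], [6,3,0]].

The determinant is 21.

Expand along column 3:
  + 7 · |6 3; 6 3| = 7·(18 − 18) = 0
  − 1 · |7 7; 6 3| = −1·(21 − 42) = 21
Sum: (0) + (21) = 21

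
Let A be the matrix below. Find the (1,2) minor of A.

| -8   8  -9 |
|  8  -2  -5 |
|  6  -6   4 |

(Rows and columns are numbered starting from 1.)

62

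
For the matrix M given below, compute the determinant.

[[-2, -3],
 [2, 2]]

det(M) = (-2)·2 − (-3)·2 = -4 − (-6) = 2

2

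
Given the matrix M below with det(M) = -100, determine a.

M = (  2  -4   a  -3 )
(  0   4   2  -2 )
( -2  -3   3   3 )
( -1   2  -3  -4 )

a = -9

Expanding along the column containing a, det(M) is linear in a: det(M) = (-30)·a + (-370).
Set (-30)·a + (-370) = -100  ⇒  (-30)·a = 270  ⇒  a = -9.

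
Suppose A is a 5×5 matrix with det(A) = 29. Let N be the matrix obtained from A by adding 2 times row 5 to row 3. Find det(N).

29

Adding a multiple of one row to another leaves the determinant unchanged.
det(N) = (1)·(29) = 29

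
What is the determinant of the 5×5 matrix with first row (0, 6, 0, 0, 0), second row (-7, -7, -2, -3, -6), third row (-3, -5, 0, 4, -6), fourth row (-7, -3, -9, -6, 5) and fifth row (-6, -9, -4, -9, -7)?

-11214

Expand along row 1 (it has 4 zeros):
  − (6) · M_12   where M_12 = det([-7 -2 -3 -6; -3 0 4 -6; -7 -9 -6 5; -6 -4 -9 -7]) = 1869
det = (-1)·(6)·(1869) = -11214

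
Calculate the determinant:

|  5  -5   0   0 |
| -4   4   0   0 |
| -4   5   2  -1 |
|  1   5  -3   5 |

The determinant is 0.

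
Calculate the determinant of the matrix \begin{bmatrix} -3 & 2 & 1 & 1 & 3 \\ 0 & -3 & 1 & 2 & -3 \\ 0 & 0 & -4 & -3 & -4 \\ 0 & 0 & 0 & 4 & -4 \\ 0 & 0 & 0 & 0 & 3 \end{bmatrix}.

The determinant is -432.

The matrix is upper triangular, so the determinant is the product of the diagonal entries:
det = (-3) · (-3) · (-4) · (4) · (3) = -432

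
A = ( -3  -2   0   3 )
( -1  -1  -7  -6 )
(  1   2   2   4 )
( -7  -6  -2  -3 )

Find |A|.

Expand along row 1 (it has 1 zero):
  + (-3) · M_11   where M_11 = det([-1 -7 -6; 2 2 4; -6 -2 -3]) = 76
  − (-2) · M_12   where M_12 = det([-1 -7 -6; 1 2 4; -7 -2 -3]) = 101
  − (3) · M_14   where M_14 = det([-1 -1 -7; 1 2 2; -7 -6 -2]) = -52
det = (+1)·(-3)·(76) + (-1)·(-2)·(101) + (-1)·(3)·(-52) = 130

130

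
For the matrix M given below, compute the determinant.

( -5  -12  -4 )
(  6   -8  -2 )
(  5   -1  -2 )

-230

Expand along column 1:
  + (-5) · |-8 -2; -1 -2| = (-5)·(16 − 2) = -70
  − 6 · |-12 -4; -1 -2| = −6·(24 − 4) = -120
  + 5 · |-12 -4; -8 -2| = 5·(24 − 32) = -40
Sum: (-70) + (-120) + (-40) = -230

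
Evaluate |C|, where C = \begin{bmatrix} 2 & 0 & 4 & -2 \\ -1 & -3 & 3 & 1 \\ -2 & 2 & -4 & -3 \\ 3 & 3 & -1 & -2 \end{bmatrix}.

40

Expand along row 1 (it has 1 zero):
  + (2) · M_11   where M_11 = det([-3 3 1; 2 -4 -3; 3 -1 -2]) = -20
  + (4) · M_13   where M_13 = det([-1 -3 1; -2 2 -3; 3 3 -2]) = 22
  − (-2) · M_14   where M_14 = det([-1 -3 3; -2 2 -4; 3 3 -1]) = -4
det = (+1)·(2)·(-20) + (+1)·(4)·(22) + (-1)·(-2)·(-4) = 40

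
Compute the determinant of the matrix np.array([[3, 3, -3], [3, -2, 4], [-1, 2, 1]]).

-63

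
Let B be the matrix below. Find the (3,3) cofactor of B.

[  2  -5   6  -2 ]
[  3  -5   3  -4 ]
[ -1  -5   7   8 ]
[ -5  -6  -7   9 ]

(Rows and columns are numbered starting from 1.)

-17

Delete row 3 and column 3; the remaining 3×3 submatrix is [2 -5 -2; 3 -5 -4; -5 -6 9].
Its determinant is -17.
The cofactor carries sign (−1)^(3+3) = +1, so C_{3,3} = +(-17) = -17.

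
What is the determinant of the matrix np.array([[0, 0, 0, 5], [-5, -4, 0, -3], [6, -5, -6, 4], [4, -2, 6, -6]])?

Expand along row 1 (it has 3 zeros):
  − (5) · M_14   where M_14 = det([-5 -4 0; 6 -5 -6; 4 -2 6]) = 450
det = (-1)·(5)·(450) = -2250

The determinant is -2250.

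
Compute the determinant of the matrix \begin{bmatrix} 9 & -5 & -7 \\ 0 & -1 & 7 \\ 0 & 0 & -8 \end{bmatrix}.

The matrix is upper triangular, so the determinant is the product of the diagonal entries:
det = (9) · (-1) · (-8) = 72

72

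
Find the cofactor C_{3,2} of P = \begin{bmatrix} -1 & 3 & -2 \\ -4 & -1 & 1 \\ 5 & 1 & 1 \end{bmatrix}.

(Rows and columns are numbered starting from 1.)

Delete row 3 and column 2; the remaining 2×2 submatrix is [-1 -2; -4 1].
Its determinant is (-1)·1 − (-2)·(-4) = -9.
The cofactor carries sign (−1)^(3+2) = −1, so C_{3,2} = −(-9) = 9.

The cofactor is 9.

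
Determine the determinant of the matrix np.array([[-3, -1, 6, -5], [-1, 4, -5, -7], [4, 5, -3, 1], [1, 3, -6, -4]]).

Expand along row 1:
  + (-3) · M_11   where M_11 = det([4 -5 -7; 5 -3 1; 3 -6 -4]) = 104
  − (-1) · M_12   where M_12 = det([-1 -5 -7; 4 -3 1; 1 -6 -4]) = 44
  + (6) · M_13   where M_13 = det([-1 4 -7; 4 5 1; 1 3 -4]) = 42
  − (-5) · M_14   where M_14 = det([-1 4 -5; 4 5 -3; 1 3 -6]) = 70
det = (+1)·(-3)·(104) + (-1)·(-1)·(44) + (+1)·(6)·(42) + (-1)·(-5)·(70) = 334

The determinant is 334.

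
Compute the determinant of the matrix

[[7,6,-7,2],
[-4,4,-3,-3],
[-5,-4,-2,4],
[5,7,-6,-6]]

1917

Expand along row 1:
  + (7) · M_11   where M_11 = det([4 -3 -3; -4 -2 4; 7 -6 -6]) = 18
  − (6) · M_12   where M_12 = det([-4 -3 -3; -5 -2 4; 5 -6 -6]) = -234
  + (-7) · M_13   where M_13 = det([-4 4 -3; -5 -4 4; 5 7 -6]) = 21
  − (2) · M_14   where M_14 = det([-4 4 -3; -5 -4 -2; 5 7 -6]) = -267
det = (+1)·(7)·(18) + (-1)·(6)·(-234) + (+1)·(-7)·(21) + (-1)·(2)·(-267) = 1917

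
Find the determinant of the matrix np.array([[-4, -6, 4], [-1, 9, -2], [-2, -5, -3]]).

234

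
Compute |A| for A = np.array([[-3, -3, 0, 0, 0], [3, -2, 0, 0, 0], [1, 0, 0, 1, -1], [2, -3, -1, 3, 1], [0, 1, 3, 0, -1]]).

165

A is block lower-triangular with a 2×2 block and a 3×3 block on the diagonal, so its determinant equals the product of the determinants of the diagonal blocks.
det of the 2×2 block = 15
det of the 3×3 block = 11
det = (15)·(11) = 165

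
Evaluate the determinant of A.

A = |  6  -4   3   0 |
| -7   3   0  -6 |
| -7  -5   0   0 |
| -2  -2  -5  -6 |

Expand along row 3 (it has 2 zeros):
  + (-7) · M_31   where M_31 = det([-4 3 0; 3 0 -6; -2 -5 -6]) = 210
  − (-5) · M_32   where M_32 = det([6 3 0; -7 0 -6; -2 -5 -6]) = -270
det = (+1)·(-7)·(210) + (-1)·(-5)·(-270) = -2820

det(A) = -2820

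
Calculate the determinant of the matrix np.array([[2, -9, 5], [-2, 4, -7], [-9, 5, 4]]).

Expand along column 1:
  + 2 · |4 -7; 5 4| = 2·(16 − (-35)) = 102
  − (-2) · |-9 5; 5 4| = −(-2)·(-36 − 25) = -122
  + (-9) · |-9 5; 4 -7| = (-9)·(63 − 20) = -387
Sum: (102) + (-122) + (-387) = -407

The determinant is -407.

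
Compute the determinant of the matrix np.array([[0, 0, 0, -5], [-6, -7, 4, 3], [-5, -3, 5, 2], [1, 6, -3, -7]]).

440

Expand along row 1 (it has 3 zeros):
  − (-5) · M_14   where M_14 = det([-6 -7 4; -5 -3 5; 1 6 -3]) = 88
det = (-1)·(-5)·(88) = 440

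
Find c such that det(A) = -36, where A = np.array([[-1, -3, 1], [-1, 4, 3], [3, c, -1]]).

-2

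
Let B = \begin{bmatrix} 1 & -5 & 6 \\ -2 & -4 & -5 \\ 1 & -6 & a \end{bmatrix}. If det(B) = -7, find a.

Expanding along the row containing a, det(B) is linear in a: det(B) = (-14)·a + (91).
Set (-14)·a + (91) = -7  ⇒  (-14)·a = -98  ⇒  a = 7.

7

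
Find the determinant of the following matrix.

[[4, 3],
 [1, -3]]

-15

det = 4·(-3) − 3·1 = -12 − 3 = -15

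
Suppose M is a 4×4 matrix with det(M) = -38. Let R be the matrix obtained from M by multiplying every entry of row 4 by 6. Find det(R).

-228

Scaling one row by 6 multiplies the determinant by 6.
det(R) = (6)·(-38) = -228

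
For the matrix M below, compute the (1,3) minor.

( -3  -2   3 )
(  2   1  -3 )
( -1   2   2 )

5

Delete row 1 and column 3; the remaining 2×2 submatrix is [2 1; -1 2].
Its determinant is 2·2 − 1·(-1) = 5.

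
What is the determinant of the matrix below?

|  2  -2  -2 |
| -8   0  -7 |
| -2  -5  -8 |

-50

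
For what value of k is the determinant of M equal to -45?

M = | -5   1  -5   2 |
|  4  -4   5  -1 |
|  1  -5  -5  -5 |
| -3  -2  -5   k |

k = 0

Expanding along the row containing k, det(M) is linear in k: det(M) = (-120)·k + (-45).
Set (-120)·k + (-45) = -45  ⇒  (-120)·k = 0  ⇒  k = 0.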